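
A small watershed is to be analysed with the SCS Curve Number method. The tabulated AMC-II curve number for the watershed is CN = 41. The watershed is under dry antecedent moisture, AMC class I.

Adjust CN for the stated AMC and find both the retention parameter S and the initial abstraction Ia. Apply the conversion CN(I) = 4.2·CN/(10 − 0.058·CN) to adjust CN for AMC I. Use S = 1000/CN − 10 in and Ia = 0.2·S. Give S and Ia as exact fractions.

Dry (AMC I): CN(I) = 4.2·41/(10 − 0.058·41) = (861/5)/(3811/500) = 86100/3811 ≈ 22.592
Max retention: S = 1000/(86100/3811) − 10 = 29500/861 in (≈ 34.262 in)
Ia = 0.2·(29500/861) = 5900/861 in ≈ 6.852 in

S = 29500/861 in ≈ 34.262 in; Ia = 5900/861 in ≈ 6.852 in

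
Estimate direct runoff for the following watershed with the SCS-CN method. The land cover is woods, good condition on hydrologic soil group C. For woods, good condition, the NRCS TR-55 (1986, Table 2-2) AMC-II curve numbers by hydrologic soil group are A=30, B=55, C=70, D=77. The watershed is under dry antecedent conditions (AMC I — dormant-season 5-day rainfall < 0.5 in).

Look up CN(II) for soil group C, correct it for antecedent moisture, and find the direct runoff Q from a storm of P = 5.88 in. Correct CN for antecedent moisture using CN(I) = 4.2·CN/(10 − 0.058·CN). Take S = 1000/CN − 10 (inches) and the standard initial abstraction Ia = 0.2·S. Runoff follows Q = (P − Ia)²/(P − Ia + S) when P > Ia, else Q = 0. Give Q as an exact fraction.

NRCS table: woods, good condition, soil group C → CN(II) = 70
Adjust CN=70 to AMC I: 4.2·70/(10 − 0.058·70) → 294 ÷ (297/50) = 4900/99 ≈ 49.495
Max retention: S = 1000/(4900/99) − 10 = 500/49 in (≈ 10.204 in)
Ia = 0.2S: 0.2·10.204 = 2.041 in (exactly 100/49)
Excess rainfall: 5.880 − 2.041 = 3.839 in; P > Ia so Q > 0
Q = (4703/1225)²/((4703/1225) + 500/49) = (22118209/1500625)/(17203/1225) = 22118209/21073675 in ≈ 1.050 in

Q = 22118209/21073675 in ≈ 1.050 in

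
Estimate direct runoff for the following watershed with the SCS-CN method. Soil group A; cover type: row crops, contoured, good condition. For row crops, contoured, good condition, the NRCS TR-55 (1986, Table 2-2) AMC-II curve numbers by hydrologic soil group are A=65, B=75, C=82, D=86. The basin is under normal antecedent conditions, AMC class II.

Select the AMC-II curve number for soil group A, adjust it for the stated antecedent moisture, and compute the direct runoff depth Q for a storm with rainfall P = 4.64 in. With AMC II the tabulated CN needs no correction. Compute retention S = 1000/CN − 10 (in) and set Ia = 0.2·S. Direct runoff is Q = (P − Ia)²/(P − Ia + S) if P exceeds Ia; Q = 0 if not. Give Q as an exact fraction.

NRCS table: row crops, contoured, good condition, soil group A → CN(II) = 65
AMC II — tabulated CN = 65 applies directly.
Retention S: 1000/CN − 10 with CN=65.000 → S = 70/13 ≈ 5.385 in
Ia = 0.2·(70/13) = 14/13 in ≈ 1.077 in
Excess rainfall: 4.640 − 1.077 = 3.563 in; P > Ia so Q > 0
Runoff Q = (P−Ia)²/(P−Ia+S) = (3.563)²/(3.563+5.385) = 335241/236275 ≈ 1.419 in

Q = 335241/236275 in ≈ 1.419 in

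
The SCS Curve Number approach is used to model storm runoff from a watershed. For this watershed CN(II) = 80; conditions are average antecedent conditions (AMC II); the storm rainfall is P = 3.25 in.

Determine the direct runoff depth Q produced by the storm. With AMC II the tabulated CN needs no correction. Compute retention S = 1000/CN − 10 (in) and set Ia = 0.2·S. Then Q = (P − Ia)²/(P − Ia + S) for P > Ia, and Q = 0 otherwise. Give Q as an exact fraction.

Q = 121/84 in ≈ 1.440 in

CN(II) = 80; AMC II needs no correction.
Max retention: S = 1000/80 − 10 = 5/2 in (≈ 2.500 in)
Ia = 0.2·(5/2) = 1/2 in ≈ 0.500 in
Since P=3.250 > Ia=0.500: effective rainfall P−Ia = 11/4 in
Runoff Q = (P−Ia)²/(P−Ia+S) = (2.750)²/(2.750+2.500) = 121/84 ≈ 1.440 in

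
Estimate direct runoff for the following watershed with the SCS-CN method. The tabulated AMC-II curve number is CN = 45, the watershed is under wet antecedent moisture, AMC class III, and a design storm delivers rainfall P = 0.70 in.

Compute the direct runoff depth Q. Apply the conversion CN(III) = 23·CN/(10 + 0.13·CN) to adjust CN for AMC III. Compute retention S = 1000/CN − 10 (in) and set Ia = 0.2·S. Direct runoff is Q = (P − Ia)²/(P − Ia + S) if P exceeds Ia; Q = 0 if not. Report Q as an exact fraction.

CN(III) from CN(II)=45: (23·45)/(10 + 0.13·45) = 20700/317 ≈ 65.300
Retention S: 1000/CN − 10 with CN=65.300 → S = 1100/207 ≈ 5.314 in
Initial abstraction Ia = S/5 = (1100/207)/5 = 220/207 ≈ 1.063 in
P = 0.700 ≤ Ia = 1.063 in: entire storm abstracted, Q = 0.

Q = 0 in ≈ 0.000 in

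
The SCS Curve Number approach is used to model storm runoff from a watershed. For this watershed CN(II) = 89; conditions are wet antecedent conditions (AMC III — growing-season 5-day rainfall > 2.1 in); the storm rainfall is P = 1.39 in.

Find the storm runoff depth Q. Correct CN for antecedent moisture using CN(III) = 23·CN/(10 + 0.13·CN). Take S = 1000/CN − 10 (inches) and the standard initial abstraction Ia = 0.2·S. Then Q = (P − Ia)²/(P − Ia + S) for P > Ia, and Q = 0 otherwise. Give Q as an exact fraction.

CN(III) from CN(II)=89: (23·89)/(10 + 0.13·89) = 204700/2157 ≈ 94.900
S = 1000/(204700/2157) − 10 = 1100/2047 in ≈ 0.537 in
Ia = 0.2·(1100/2047) = 220/2047 in ≈ 0.107 in
Excess rainfall: 1.390 − 0.107 = 1.283 in; P > Ia so Q > 0
Runoff Q = (P−Ia)²/(P−Ia+S) = (1.283)²/(1.283+0.537) = 68923576089/76257505100 ≈ 0.904 in

Q = 68923576089/76257505100 in ≈ 0.904 in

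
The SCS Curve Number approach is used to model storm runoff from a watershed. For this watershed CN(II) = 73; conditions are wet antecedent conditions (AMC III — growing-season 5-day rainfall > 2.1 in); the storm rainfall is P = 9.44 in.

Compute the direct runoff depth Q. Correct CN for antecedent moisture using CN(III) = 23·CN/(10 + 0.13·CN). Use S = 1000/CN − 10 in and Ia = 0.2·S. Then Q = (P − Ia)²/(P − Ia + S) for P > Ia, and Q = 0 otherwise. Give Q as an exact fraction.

Adjust CN=73 to AMC III: 23·73/(10 + 0.13·73) → 1679 ÷ (1949/100) = 167900/1949 ≈ 86.147
Max retention: S = 1000/(167900/1949) − 10 = 2700/1679 in (≈ 1.608 in)
Ia = 0.2·(2700/1679) = 540/1679 in ≈ 0.322 in
Excess rainfall: 9.440 − 0.322 = 9.118 in; P > Ia so Q > 0
Runoff Q = (P−Ia)²/(P−Ia+S) = (9.118)²/(9.118+1.608) = 36623242384/4724747975 ≈ 7.751 in

Q = 36623242384/4724747975 in ≈ 7.751 in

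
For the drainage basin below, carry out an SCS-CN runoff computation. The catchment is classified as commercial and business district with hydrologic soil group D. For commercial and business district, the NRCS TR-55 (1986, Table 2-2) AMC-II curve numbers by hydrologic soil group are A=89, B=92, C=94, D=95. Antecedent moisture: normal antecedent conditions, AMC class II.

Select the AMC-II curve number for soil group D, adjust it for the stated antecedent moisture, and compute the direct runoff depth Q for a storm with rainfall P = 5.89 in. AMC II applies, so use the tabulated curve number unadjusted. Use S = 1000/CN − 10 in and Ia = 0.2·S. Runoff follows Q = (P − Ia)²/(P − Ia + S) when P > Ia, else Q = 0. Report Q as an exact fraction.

Q = 120802081/22782900 in ≈ 5.302 in

NRCS table: commercial and business district, soil group D → CN(II) = 95
AMC II — tabulated CN = 95 applies directly.
Max retention: S = 1000/95 − 10 = 10/19 in (≈ 0.526 in)
Initial abstraction Ia = S/5 = (10/19)/5 = 2/19 ≈ 0.105 in
Excess rainfall: 5.890 − 0.105 = 5.785 in; P > Ia so Q > 0
Q: (10991/1900)² ÷ (11991/1900) = 120802081/22782900 in (≈ 5.302 in)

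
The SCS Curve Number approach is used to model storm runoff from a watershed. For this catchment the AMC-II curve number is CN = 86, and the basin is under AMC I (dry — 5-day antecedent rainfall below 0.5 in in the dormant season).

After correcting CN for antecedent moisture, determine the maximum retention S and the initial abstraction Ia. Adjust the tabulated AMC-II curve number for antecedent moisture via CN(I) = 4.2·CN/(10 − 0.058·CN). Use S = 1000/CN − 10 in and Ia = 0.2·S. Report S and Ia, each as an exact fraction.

S = 500/129 in ≈ 3.876 in; Ia = 100/129 in ≈ 0.775 in

Dry (AMC I): CN(I) = 4.2·86/(10 − 0.058·86) = (1806/5)/(1253/250) = 12900/179 ≈ 72.067
Max retention: S = 1000/(12900/179) − 10 = 500/129 in (≈ 3.876 in)
Ia = 0.2S: 0.2·3.876 = 0.775 in (exactly 100/129)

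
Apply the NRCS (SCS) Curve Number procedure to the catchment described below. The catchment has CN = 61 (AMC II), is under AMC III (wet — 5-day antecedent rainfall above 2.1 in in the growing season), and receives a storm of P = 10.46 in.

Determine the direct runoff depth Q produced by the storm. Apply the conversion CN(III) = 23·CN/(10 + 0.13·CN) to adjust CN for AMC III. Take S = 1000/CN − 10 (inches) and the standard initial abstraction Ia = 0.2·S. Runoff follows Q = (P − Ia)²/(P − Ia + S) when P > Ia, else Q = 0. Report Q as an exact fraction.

Adjust CN=61 to AMC III: 23·61/(10 + 0.13·61) → 1403 ÷ (1793/100) = 140300/1793 ≈ 78.249
S = 1000/(140300/1793) − 10 = 3900/1403 in ≈ 2.780 in
Initial abstraction Ia = S/5 = (3900/1403)/5 = 780/1403 ≈ 0.556 in
Since P=10.460 > Ia=0.556: effective rainfall P−Ia = 694769/70150 in
Q: (694769/70150)² ÷ (889769/70150) = 482703963361/62417295350 in (≈ 7.733 in)

Q = 482703963361/62417295350 in ≈ 7.733 in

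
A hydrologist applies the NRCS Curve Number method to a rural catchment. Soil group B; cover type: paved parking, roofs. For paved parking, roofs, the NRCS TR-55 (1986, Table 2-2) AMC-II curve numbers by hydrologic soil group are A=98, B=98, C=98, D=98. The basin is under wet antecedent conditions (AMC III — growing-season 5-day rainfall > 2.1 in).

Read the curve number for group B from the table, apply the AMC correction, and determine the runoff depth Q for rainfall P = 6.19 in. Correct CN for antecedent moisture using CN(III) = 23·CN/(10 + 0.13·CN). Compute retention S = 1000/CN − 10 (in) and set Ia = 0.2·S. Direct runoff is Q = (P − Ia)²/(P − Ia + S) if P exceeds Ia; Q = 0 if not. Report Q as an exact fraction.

NRCS table: paved parking, roofs, soil group B → CN(II) = 98
Wet (AMC III): CN(III) = 23·98/(10 + 0.13·98) = 2254/(1137/50) = 112700/1137 ≈ 99.120
Max retention: S = 1000/(112700/1137) − 10 = 100/1127 in (≈ 0.089 in)
Initial abstraction Ia = S/5 = (100/1127)/5 = 20/1127 ≈ 0.018 in
P − Ia = 6.190 − 0.018 = 695613/112700 ≈ 6.172 in (> 0, runoff occurs)
Runoff Q = (P−Ia)²/(P−Ia+S) = (6.172)²/(6.172+0.089) = 483877445769/79522585100 ≈ 6.085 in

Q = 483877445769/79522585100 in ≈ 6.085 in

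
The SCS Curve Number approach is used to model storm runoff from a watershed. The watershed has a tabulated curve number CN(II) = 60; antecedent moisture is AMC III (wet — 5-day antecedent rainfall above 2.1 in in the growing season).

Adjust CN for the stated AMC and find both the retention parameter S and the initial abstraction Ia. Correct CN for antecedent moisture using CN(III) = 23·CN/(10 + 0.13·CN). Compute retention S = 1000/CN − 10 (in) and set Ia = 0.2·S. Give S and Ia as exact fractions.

Adjust CN=60 to AMC III: 23·60/(10 + 0.13·60) → 1380 ÷ (89/5) = 6900/89 ≈ 77.528
Retention S: 1000/CN − 10 with CN=77.528 → S = 200/69 ≈ 2.899 in
Ia = 0.2S: 0.2·2.899 = 0.580 in (exactly 40/69)

S = 200/69 in ≈ 2.899 in; Ia = 40/69 in ≈ 0.580 in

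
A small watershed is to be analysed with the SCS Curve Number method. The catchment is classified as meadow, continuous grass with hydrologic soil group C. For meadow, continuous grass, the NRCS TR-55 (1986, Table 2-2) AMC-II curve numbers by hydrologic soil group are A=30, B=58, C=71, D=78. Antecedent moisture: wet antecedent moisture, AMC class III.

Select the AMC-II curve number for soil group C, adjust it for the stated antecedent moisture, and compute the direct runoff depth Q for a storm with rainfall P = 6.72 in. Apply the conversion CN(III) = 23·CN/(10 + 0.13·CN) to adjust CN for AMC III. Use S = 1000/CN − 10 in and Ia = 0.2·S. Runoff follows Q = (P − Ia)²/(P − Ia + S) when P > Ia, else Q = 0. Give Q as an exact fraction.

Q = 8439863042/1695992975 in ≈ 4.976 in

NRCS table: meadow, continuous grass, soil group C → CN(II) = 71
Wet (AMC III): CN(III) = 23·71/(10 + 0.13·71) = 1633/(1923/100) = 163300/1923 ≈ 84.919
S = 1000/(163300/1923) − 10 = 2900/1633 in ≈ 1.776 in
Ia = 0.2·(2900/1633) = 580/1633 in ≈ 0.355 in
Since P=6.720 > Ia=0.355: effective rainfall P−Ia = 259844/40825 in
Runoff Q = (P−Ia)²/(P−Ia+S) = (6.365)²/(6.365+1.776) = 8439863042/1695992975 ≈ 4.976 in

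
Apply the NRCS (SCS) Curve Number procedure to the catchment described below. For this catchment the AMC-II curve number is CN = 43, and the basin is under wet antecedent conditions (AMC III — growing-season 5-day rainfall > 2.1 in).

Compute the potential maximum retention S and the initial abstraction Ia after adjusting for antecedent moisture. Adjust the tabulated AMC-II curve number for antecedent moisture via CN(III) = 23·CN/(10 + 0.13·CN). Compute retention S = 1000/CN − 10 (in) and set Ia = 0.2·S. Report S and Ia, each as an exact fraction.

S = 5700/989 in ≈ 5.763 in; Ia = 1140/989 in ≈ 1.153 in

Wet (AMC III): CN(III) = 23·43/(10 + 0.13·43) = 989/(1559/100) = 98900/1559 ≈ 63.438
Retention S: 1000/CN − 10 with CN=63.438 → S = 5700/989 ≈ 5.763 in
Ia = 0.2S: 0.2·5.763 = 1.153 in (exactly 1140/989)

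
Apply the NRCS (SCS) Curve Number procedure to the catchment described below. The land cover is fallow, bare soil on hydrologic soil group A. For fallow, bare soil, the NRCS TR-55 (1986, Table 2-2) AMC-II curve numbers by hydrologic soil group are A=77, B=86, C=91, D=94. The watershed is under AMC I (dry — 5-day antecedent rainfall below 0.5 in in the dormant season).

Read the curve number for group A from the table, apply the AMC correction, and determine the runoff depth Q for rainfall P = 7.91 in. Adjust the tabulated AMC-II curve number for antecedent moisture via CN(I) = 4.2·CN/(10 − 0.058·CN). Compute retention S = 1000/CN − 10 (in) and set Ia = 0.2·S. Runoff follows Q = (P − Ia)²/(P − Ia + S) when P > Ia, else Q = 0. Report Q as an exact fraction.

Q = 1100499608209/355585899900 in ≈ 3.095 in

NRCS table: fallow, bare soil, soil group A → CN(II) = 77
CN(I) from CN(II)=77: (4.2·77)/(10 − 0.058·77) = 161700/2767 ≈ 58.439
S = 1000/(161700/2767) − 10 = 11500/1617 in ≈ 7.112 in
Ia = 0.2S: 0.2·7.112 = 1.422 in (exactly 2300/1617)
P − Ia = 7.910 − 1.422 = 1049047/161700 ≈ 6.488 in (> 0, runoff occurs)
Q = (1049047/161700)²/((1049047/161700) + 11500/1617) = (1100499608209/26146890000)/(2199047/161700) = 1100499608209/355585899900 in ≈ 3.095 in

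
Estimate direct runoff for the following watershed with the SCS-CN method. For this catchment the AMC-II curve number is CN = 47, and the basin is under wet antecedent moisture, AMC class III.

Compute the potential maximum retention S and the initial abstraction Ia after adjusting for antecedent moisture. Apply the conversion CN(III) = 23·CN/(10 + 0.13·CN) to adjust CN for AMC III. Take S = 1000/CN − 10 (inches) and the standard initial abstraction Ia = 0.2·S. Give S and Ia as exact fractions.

Wet (AMC III): CN(III) = 23·47/(10 + 0.13·47) = 1081/(1611/100) = 108100/1611 ≈ 67.101
Retention S: 1000/CN − 10 with CN=67.101 → S = 5300/1081 ≈ 4.903 in
Initial abstraction Ia = S/5 = (5300/1081)/5 = 1060/1081 ≈ 0.981 in

S = 5300/1081 in ≈ 4.903 in; Ia = 1060/1081 in ≈ 0.981 in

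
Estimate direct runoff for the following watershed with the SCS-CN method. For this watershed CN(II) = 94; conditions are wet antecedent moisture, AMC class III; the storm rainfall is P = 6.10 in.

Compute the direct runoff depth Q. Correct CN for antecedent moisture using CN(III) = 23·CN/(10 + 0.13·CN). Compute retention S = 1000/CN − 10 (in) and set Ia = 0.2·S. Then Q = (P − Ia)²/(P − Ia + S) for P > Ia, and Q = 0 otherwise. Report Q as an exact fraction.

Adjust CN=94 to AMC III: 23·94/(10 + 0.13·94) → 2162 ÷ (1111/50) = 108100/1111 ≈ 97.300
Retention S: 1000/CN − 10 with CN=97.300 → S = 300/1081 ≈ 0.278 in
Initial abstraction Ia = S/5 = (300/1081)/5 = 60/1081 ≈ 0.056 in
P − Ia = 6.100 − 0.056 = 65341/10810 ≈ 6.044 in (> 0, runoff occurs)
Q: (65341/10810)² ÷ (68341/10810) = 4269446281/738766210 in (≈ 5.779 in)

Q = 4269446281/738766210 in ≈ 5.779 in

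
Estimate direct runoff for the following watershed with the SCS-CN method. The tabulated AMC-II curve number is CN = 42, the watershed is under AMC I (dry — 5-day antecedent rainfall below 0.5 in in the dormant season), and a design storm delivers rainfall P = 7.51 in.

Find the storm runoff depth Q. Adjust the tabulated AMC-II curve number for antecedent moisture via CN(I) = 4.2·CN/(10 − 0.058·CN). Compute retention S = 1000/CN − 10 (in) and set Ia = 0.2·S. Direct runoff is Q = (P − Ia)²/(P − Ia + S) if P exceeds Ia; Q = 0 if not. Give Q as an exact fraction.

Q = 1696698481/65761523100 in ≈ 0.026 in

Dry (AMC I): CN(I) = 4.2·42/(10 − 0.058·42) = (882/5)/(1891/250) = 44100/1891 ≈ 23.321
Retention S: 1000/CN − 10 with CN=23.321 → S = 14500/441 ≈ 32.880 in
Ia = 0.2S: 0.2·32.880 = 6.576 in (exactly 2900/441)
P − Ia = 7.510 − 6.576 = 41191/44100 ≈ 0.934 in (> 0, runoff occurs)
Q: (41191/44100)² ÷ (1491191/44100) = 1696698481/65761523100 in (≈ 0.026 in)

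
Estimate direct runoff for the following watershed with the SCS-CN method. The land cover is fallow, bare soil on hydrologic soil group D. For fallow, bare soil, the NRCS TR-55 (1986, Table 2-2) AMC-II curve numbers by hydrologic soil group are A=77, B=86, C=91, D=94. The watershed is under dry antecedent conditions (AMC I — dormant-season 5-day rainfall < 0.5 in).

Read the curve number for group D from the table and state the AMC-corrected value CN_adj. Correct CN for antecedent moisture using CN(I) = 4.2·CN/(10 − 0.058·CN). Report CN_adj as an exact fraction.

CN_adj = 32900/379 ≈ 86.807

NRCS table: fallow, bare soil, soil group D → CN(II) = 94
Adjust CN=94 to AMC I: 4.2·94/(10 − 0.058·94) → (1974/5) ÷ (1137/250) = 32900/379 ≈ 86.807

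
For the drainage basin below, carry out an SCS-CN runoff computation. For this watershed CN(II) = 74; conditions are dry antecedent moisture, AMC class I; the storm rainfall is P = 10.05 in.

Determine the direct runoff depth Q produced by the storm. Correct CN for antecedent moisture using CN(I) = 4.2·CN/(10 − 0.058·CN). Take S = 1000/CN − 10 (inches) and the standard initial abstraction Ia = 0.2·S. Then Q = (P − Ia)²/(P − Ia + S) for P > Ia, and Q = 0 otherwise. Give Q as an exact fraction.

Q = 16946051329/4043150580 in ≈ 4.191 in

Adjust CN=74 to AMC I: 4.2·74/(10 − 0.058·74) → (1554/5) ÷ (1427/250) = 77700/1427 ≈ 54.450
Retention S: 1000/CN − 10 with CN=54.450 → S = 6500/777 ≈ 8.366 in
Ia = 0.2·(6500/777) = 1300/777 in ≈ 1.673 in
Since P=10.050 > Ia=1.673: effective rainfall P−Ia = 130177/15540 in
Q = (130177/15540)²/((130177/15540) + 6500/777) = (16946051329/241491600)/(260177/15540) = 16946051329/4043150580 in ≈ 4.191 in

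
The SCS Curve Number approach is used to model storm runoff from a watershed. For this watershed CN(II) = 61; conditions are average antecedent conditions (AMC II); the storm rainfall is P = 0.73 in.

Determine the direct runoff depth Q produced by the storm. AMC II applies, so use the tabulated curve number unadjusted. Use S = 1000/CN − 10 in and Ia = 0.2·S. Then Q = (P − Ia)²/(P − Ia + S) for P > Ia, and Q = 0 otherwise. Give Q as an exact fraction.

CN(II) = 61; AMC II needs no correction.
Max retention: S = 1000/61 − 10 = 390/61 in (≈ 6.393 in)
Initial abstraction Ia = S/5 = (390/61)/5 = 78/61 ≈ 1.279 in
P = 0.730 ≤ Ia = 1.279 in: entire storm abstracted, Q = 0.

Q = 0 in ≈ 0.000 in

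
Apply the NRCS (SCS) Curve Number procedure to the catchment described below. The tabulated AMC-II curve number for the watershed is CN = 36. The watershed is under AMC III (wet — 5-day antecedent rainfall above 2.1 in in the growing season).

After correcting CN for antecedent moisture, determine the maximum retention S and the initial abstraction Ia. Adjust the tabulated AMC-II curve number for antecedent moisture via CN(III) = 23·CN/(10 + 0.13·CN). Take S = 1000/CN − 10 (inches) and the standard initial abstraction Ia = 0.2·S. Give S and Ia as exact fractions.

S = 1600/207 in ≈ 7.729 in; Ia = 320/207 in ≈ 1.546 in

Wet (AMC III): CN(III) = 23·36/(10 + 0.13·36) = 828/(367/25) = 20700/367 ≈ 56.403
Max retention: S = 1000/(20700/367) − 10 = 1600/207 in (≈ 7.729 in)
Initial abstraction Ia = S/5 = (1600/207)/5 = 320/207 ≈ 1.546 in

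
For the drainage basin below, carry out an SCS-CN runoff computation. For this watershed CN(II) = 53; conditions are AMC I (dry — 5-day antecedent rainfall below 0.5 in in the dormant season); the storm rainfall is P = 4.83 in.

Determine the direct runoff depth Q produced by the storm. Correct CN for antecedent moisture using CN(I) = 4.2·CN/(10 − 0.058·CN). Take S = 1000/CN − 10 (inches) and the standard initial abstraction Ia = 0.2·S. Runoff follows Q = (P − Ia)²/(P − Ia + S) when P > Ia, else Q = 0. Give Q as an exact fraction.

Adjust CN=53 to AMC I: 4.2·53/(10 − 0.058·53) → (1113/5) ÷ (3463/500) = 111300/3463 ≈ 32.140
Max retention: S = 1000/(111300/3463) − 10 = 23500/1113 in (≈ 21.114 in)
Initial abstraction Ia = S/5 = (23500/1113)/5 = 4700/1113 ≈ 4.223 in
P − Ia = 4.830 − 4.223 = 67579/111300 ≈ 0.607 in (> 0, runoff occurs)
Q = (67579/111300)²/((67579/111300) + 23500/1113) = (4566921241/12387690000)/(2417579/111300) = 4566921241/269076542700 in ≈ 0.017 in

Q = 4566921241/269076542700 in ≈ 0.017 in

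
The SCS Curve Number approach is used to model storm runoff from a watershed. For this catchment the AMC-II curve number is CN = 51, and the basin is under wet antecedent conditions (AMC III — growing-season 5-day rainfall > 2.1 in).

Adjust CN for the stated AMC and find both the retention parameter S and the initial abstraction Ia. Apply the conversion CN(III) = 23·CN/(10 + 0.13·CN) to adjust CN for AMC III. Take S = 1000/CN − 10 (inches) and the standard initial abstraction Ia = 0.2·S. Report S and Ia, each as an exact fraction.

S = 4900/1173 in ≈ 4.177 in; Ia = 980/1173 in ≈ 0.835 in

Adjust CN=51 to AMC III: 23·51/(10 + 0.13·51) → 1173 ÷ (1663/100) = 117300/1663 ≈ 70.535
Max retention: S = 1000/(117300/1663) − 10 = 4900/1173 in (≈ 4.177 in)
Ia = 0.2·(4900/1173) = 980/1173 in ≈ 0.835 in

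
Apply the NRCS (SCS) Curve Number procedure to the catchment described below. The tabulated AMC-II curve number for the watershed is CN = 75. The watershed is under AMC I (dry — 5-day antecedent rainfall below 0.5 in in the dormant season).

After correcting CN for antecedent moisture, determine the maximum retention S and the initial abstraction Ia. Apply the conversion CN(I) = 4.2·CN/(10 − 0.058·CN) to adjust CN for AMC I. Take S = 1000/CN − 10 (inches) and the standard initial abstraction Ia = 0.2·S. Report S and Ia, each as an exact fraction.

S = 500/63 in ≈ 7.937 in; Ia = 100/63 in ≈ 1.587 in

CN(I) from CN(II)=75: (4.2·75)/(10 − 0.058·75) = 6300/113 ≈ 55.752
S = 1000/(6300/113) − 10 = 500/63 in ≈ 7.937 in
Ia = 0.2·(500/63) = 100/63 in ≈ 1.587 in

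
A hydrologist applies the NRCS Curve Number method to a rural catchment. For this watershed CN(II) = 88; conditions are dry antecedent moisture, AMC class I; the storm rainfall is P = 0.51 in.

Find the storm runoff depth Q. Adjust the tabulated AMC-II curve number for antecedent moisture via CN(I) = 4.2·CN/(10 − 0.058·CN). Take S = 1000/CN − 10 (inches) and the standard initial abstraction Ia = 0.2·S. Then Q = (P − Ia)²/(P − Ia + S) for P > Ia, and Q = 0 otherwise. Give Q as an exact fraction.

Q = 0 in ≈ 0.000 in

Adjust CN=88 to AMC I: 4.2·88/(10 − 0.058·88) → (1848/5) ÷ (612/125) = 3850/51 ≈ 75.490
Max retention: S = 1000/(3850/51) − 10 = 250/77 in (≈ 3.247 in)
Ia = 0.2·(250/77) = 50/77 in ≈ 0.649 in
P = 0.510 ≤ Ia = 0.649 in: entire storm abstracted, Q = 0.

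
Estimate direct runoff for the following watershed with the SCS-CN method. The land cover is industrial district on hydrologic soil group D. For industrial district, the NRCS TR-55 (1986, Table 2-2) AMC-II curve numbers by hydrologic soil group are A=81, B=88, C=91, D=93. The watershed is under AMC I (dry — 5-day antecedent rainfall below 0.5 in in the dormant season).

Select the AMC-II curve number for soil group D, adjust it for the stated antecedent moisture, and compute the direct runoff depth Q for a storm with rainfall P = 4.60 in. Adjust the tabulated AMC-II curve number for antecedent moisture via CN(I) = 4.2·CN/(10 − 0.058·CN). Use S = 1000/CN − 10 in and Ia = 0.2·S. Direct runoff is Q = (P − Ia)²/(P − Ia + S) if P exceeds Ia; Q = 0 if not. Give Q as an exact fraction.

NRCS table: industrial district, soil group D → CN(II) = 93
Adjust CN=93 to AMC I: 4.2·93/(10 − 0.058·93) → (1953/5) ÷ (2303/500) = 27900/329 ≈ 84.802
Max retention: S = 1000/(27900/329) − 10 = 500/279 in (≈ 1.792 in)
Ia = 0.2·(500/279) = 100/279 in ≈ 0.358 in
Excess rainfall: 4.600 − 0.358 = 4.242 in; P > Ia so Q > 0
Runoff Q = (P−Ia)²/(P−Ia+S) = (4.242)²/(4.242+1.792) = 35010889/11741715 ≈ 2.982 in

Q = 35010889/11741715 in ≈ 2.982 in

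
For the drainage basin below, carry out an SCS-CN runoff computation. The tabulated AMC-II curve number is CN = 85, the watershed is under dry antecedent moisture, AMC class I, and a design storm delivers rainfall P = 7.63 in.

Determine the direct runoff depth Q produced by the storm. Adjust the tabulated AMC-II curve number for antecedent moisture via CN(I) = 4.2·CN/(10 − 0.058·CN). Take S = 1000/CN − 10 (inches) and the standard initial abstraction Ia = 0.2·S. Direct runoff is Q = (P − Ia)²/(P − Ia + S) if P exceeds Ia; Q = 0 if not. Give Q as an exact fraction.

Q = 6528155209/1556484300 in ≈ 4.194 in

CN(I) from CN(II)=85: (4.2·85)/(10 − 0.058·85) = 11900/169 ≈ 70.414
Max retention: S = 1000/(11900/169) − 10 = 500/119 in (≈ 4.202 in)
Initial abstraction Ia = S/5 = (500/119)/5 = 100/119 ≈ 0.840 in
Excess rainfall: 7.630 − 0.840 = 6.790 in; P > Ia so Q > 0
Q = (80797/11900)²/((80797/11900) + 500/119) = (6528155209/141610000)/(130797/11900) = 6528155209/1556484300 in ≈ 4.194 in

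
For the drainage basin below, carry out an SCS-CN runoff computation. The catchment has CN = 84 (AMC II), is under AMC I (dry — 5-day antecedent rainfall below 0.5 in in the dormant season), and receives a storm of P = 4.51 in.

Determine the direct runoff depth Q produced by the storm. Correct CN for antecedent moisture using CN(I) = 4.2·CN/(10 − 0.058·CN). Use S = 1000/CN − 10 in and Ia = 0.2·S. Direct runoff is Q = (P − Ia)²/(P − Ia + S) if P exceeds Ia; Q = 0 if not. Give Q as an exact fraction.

Dry (AMC I): CN(I) = 4.2·84/(10 − 0.058·84) = (1764/5)/(641/125) = 44100/641 ≈ 68.799
Max retention: S = 1000/(44100/641) − 10 = 2000/441 in (≈ 4.535 in)
Ia = 0.2·(2000/441) = 400/441 in ≈ 0.907 in
Since P=4.510 > Ia=0.907: effective rainfall P−Ia = 158891/44100 in
Q = (158891/44100)²/((158891/44100) + 2000/441) = (25246349881/1944810000)/(358891/44100) = 25246349881/15827093100 in ≈ 1.595 in

Q = 25246349881/15827093100 in ≈ 1.595 in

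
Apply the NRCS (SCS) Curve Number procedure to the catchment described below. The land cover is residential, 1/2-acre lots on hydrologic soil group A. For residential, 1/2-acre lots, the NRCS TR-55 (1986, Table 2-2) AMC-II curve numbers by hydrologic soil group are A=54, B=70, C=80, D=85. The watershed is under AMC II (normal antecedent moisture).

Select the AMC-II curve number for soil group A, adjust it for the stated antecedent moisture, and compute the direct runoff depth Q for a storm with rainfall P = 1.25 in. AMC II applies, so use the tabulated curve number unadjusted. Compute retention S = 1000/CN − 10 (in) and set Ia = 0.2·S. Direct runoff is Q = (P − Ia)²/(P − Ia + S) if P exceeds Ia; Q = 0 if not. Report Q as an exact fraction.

NRCS table: residential, 1/2-acre lots, soil group A → CN(II) = 54
Average conditions: CN = 54 (no AMC adjustment).
Max retention: S = 1000/54 − 10 = 230/27 in (≈ 8.519 in)
Ia = 0.2S: 0.2·8.519 = 1.704 in (exactly 46/27)
P = 1.250 ≤ Ia = 1.704 in: entire storm abstracted, Q = 0.

Q = 0 in ≈ 0.000 in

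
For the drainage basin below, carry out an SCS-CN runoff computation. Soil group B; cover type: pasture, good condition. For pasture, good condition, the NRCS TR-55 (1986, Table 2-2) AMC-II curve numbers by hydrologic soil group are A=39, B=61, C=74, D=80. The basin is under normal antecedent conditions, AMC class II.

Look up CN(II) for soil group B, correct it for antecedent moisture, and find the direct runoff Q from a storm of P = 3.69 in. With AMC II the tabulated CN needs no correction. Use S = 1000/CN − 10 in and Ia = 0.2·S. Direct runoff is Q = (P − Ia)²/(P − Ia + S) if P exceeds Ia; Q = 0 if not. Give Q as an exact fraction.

NRCS table: pasture, good condition, soil group B → CN(II) = 61
Average conditions: CN = 61 (no AMC adjustment).
S = 1000/61 − 10 = 390/61 in ≈ 6.393 in
Initial abstraction Ia = S/5 = (390/61)/5 = 78/61 ≈ 1.279 in
P − Ia = 3.690 − 1.279 = 14709/6100 ≈ 2.411 in (> 0, runoff occurs)
Q: (14709/6100)² ÷ (53709/6100) = 72118227/109208300 in (≈ 0.660 in)

Q = 72118227/109208300 in ≈ 0.660 in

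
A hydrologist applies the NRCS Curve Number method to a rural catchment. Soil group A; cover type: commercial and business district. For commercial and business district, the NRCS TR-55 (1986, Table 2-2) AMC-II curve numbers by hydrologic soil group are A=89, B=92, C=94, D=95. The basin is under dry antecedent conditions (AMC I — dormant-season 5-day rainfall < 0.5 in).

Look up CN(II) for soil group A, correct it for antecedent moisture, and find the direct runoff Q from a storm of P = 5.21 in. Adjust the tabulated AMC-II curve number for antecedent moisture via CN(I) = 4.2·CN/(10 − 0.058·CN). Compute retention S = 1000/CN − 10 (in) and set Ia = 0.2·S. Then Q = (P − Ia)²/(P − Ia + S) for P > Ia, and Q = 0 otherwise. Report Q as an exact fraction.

NRCS table: commercial and business district, soil group A → CN(II) = 89
CN(I) from CN(II)=89: (4.2·89)/(10 − 0.058·89) = 186900/2419 ≈ 77.263
Retention S: 1000/CN − 10 with CN=77.263 → S = 5500/1869 ≈ 2.943 in
Initial abstraction Ia = S/5 = (5500/1869)/5 = 1100/1869 ≈ 0.589 in
Since P=5.210 > Ia=0.589: effective rainfall P−Ia = 863749/186900 in
Runoff Q = (P−Ia)²/(P−Ia+S) = (4.621)²/(4.621+2.943) = 746062335001/264229688100 ≈ 2.824 in

Q = 746062335001/264229688100 in ≈ 2.824 in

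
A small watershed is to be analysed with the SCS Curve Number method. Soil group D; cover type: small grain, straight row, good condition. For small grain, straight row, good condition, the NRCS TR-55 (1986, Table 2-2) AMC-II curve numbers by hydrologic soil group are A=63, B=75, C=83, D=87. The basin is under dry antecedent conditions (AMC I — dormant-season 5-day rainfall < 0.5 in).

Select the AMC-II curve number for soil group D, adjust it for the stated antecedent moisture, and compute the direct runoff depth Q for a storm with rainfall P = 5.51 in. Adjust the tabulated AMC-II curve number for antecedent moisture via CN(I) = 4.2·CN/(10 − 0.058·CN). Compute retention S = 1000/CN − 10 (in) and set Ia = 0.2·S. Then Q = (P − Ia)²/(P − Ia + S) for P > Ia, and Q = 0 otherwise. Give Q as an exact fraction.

Q = 768562562329/278923887900 in ≈ 2.755 in

NRCS table: small grain, straight row, good condition, soil group D → CN(II) = 87
Adjust CN=87 to AMC I: 4.2·87/(10 − 0.058·87) → (1827/5) ÷ (2477/500) = 182700/2477 ≈ 73.759
S = 1000/(182700/2477) − 10 = 6500/1827 in ≈ 3.558 in
Initial abstraction Ia = S/5 = (6500/1827)/5 = 1300/1827 ≈ 0.712 in
Since P=5.510 > Ia=0.712: effective rainfall P−Ia = 876677/182700 in
Q = (876677/182700)²/((876677/182700) + 6500/1827) = (768562562329/33379290000)/(1526677/182700) = 768562562329/278923887900 in ≈ 2.755 in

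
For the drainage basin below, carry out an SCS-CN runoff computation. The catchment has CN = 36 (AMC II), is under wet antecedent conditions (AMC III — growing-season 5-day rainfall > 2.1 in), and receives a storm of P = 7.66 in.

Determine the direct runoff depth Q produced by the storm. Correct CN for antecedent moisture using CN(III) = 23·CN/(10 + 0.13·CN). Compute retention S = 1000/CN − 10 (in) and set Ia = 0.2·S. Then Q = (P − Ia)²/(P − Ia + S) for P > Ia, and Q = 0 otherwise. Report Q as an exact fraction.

Wet (AMC III): CN(III) = 23·36/(10 + 0.13·36) = 828/(367/25) = 20700/367 ≈ 56.403
S = 1000/(20700/367) − 10 = 1600/207 in ≈ 7.729 in
Ia = 0.2S: 0.2·7.729 = 1.546 in (exactly 320/207)
P − Ia = 7.660 − 1.546 = 63281/10350 ≈ 6.114 in (> 0, runoff occurs)
Q: (63281/10350)² ÷ (143281/10350) = 4004484961/1482958350 in (≈ 2.700 in)

Q = 4004484961/1482958350 in ≈ 2.700 in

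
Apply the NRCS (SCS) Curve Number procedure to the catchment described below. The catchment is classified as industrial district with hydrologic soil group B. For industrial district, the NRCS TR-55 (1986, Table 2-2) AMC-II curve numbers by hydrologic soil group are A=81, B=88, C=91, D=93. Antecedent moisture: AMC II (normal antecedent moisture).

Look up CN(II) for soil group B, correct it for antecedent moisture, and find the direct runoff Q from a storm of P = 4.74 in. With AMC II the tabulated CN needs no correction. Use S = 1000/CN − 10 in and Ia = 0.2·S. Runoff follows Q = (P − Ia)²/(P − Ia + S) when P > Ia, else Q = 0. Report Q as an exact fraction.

Q = 2012283/587950 in ≈ 3.423 in

NRCS table: industrial district, soil group B → CN(II) = 88
AMC II — tabulated CN = 88 applies directly.
Max retention: S = 1000/88 − 10 = 15/11 in (≈ 1.364 in)
Ia = 0.2S: 0.2·1.364 = 0.273 in (exactly 3/11)
P − Ia = 4.740 − 0.273 = 2457/550 ≈ 4.467 in (> 0, runoff occurs)
Q: (2457/550)² ÷ (3207/550) = 2012283/587950 in (≈ 3.423 in)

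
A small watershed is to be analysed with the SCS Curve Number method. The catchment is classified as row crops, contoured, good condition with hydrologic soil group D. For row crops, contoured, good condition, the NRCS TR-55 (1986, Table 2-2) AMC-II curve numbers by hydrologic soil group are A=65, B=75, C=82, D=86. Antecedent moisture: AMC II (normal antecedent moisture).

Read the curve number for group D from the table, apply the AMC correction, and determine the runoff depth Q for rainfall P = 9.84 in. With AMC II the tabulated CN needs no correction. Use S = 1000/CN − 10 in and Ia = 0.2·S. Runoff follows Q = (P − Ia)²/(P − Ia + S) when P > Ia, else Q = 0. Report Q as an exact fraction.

NRCS table: row crops, contoured, good condition, soil group D → CN(II) = 86
Average conditions: CN = 86 (no AMC adjustment).
S = 1000/86 − 10 = 70/43 in ≈ 1.628 in
Ia = 0.2S: 0.2·1.628 = 0.326 in (exactly 14/43)
Since P=9.840 > Ia=0.326: effective rainfall P−Ia = 10228/1075 in
Runoff Q = (P−Ia)²/(P−Ia+S) = (9.514)²/(9.514+1.628) = 52305992/6438175 ≈ 8.124 in

Q = 52305992/6438175 in ≈ 8.124 in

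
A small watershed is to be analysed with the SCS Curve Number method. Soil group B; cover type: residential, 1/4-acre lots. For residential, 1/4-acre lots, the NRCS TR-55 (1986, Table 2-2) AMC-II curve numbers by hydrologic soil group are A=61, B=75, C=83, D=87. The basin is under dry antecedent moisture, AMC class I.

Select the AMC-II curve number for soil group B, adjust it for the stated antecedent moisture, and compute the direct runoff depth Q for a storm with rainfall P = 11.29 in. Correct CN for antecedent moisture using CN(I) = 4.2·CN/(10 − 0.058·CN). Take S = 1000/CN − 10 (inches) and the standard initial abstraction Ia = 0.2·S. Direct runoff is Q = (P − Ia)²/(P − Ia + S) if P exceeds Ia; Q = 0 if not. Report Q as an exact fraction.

NRCS table: residential, 1/4-acre lots, soil group B → CN(II) = 75
CN(I) from CN(II)=75: (4.2·75)/(10 − 0.058·75) = 6300/113 ≈ 55.752
Max retention: S = 1000/(6300/113) − 10 = 500/63 in (≈ 7.937 in)
Ia = 0.2·(500/63) = 100/63 in ≈ 1.587 in
P − Ia = 11.290 − 1.587 = 61127/6300 ≈ 9.703 in (> 0, runoff occurs)
Q: (61127/6300)² ÷ (111127/6300) = 3736510129/700100100 in (≈ 5.337 in)

Q = 3736510129/700100100 in ≈ 5.337 in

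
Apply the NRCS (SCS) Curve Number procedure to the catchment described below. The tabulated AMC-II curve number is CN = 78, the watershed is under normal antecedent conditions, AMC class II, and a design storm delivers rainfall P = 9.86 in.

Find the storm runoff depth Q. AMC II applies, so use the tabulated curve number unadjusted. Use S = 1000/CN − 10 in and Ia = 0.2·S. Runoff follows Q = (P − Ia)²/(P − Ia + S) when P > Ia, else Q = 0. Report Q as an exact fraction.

Q = 328588129/46072650 in ≈ 7.132 in

CN(II) = 78; AMC II needs no correction.
S = 1000/78 − 10 = 110/39 in ≈ 2.821 in
Initial abstraction Ia = S/5 = (110/39)/5 = 22/39 ≈ 0.564 in
Excess rainfall: 9.860 − 0.564 = 9.296 in; P > Ia so Q > 0
Runoff Q = (P−Ia)²/(P−Ia+S) = (9.296)²/(9.296+2.821) = 328588129/46072650 ≈ 7.132 in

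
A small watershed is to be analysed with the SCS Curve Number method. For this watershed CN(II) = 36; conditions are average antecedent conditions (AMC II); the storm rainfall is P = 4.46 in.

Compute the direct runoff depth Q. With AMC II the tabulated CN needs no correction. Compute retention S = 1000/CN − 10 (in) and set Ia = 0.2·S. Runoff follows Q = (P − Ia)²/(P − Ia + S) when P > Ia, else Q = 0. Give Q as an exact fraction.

Average conditions: CN = 36 (no AMC adjustment).
S = 1000/36 − 10 = 160/9 in ≈ 17.778 in
Initial abstraction Ia = S/5 = (160/9)/5 = 32/9 ≈ 3.556 in
P − Ia = 4.460 − 3.556 = 407/450 ≈ 0.904 in (> 0, runoff occurs)
Q: (407/450)² ÷ (8407/450) = 165649/3783150 in (≈ 0.044 in)

Q = 165649/3783150 in ≈ 0.044 in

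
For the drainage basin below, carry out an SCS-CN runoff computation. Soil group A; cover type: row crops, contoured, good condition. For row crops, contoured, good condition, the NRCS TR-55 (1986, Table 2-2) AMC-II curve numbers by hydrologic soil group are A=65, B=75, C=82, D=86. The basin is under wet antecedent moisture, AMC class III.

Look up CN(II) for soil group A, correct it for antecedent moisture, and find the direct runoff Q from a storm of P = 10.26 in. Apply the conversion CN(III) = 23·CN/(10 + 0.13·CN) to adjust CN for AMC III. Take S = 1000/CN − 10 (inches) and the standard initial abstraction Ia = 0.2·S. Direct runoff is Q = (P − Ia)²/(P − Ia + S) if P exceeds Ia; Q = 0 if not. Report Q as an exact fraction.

NRCS table: row crops, contoured, good condition, soil group A → CN(II) = 65
CN(III) from CN(II)=65: (23·65)/(10 + 0.13·65) = 29900/369 ≈ 81.030
Retention S: 1000/CN − 10 with CN=81.030 → S = 700/299 ≈ 2.341 in
Ia = 0.2S: 0.2·2.341 = 0.468 in (exactly 140/299)
Since P=10.260 > Ia=0.468: effective rainfall P−Ia = 146387/14950 in
Q: (146387/14950)² ÷ (181387/14950) = 21429153769/2711735650 in (≈ 7.902 in)

Q = 21429153769/2711735650 in ≈ 7.902 in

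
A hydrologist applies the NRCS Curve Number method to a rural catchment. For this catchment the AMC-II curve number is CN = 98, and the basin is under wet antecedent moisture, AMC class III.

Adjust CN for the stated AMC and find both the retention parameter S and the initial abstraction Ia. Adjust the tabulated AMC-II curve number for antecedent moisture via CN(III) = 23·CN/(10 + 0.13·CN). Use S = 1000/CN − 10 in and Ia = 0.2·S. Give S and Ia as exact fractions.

S = 100/1127 in ≈ 0.089 in; Ia = 20/1127 in ≈ 0.018 in

Wet (AMC III): CN(III) = 23·98/(10 + 0.13·98) = 2254/(1137/50) = 112700/1137 ≈ 99.120
S = 1000/(112700/1137) − 10 = 100/1127 in ≈ 0.089 in
Ia = 0.2·(100/1127) = 20/1127 in ≈ 0.018 in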